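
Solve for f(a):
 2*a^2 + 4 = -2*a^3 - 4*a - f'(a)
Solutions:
 f(a) = C1 - a^4/2 - 2*a^3/3 - 2*a^2 - 4*a


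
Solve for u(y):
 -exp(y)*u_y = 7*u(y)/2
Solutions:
 u(y) = C1*exp(7*exp(-y)/2)


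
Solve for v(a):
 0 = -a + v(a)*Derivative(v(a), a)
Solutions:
 v(a) = -sqrt(C1 + a^2)
 v(a) = sqrt(C1 + a^2)


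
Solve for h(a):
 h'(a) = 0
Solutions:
 h(a) = C1


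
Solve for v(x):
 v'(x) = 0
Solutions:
 v(x) = C1


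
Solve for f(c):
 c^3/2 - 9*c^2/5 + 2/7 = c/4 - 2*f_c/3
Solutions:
 f(c) = C1 - 3*c^4/16 + 9*c^3/10 + 3*c^2/16 - 3*c/7


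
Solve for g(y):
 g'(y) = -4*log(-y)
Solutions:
 g(y) = C1 - 4*y*log(-y) + 4*y


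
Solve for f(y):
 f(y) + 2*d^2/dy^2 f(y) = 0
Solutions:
 f(y) = C1*sin(sqrt(2)*y/2) + C2*cos(sqrt(2)*y/2)


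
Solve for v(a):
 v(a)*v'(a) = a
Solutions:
 v(a) = -sqrt(C1 + a^2)
 v(a) = sqrt(C1 + a^2)


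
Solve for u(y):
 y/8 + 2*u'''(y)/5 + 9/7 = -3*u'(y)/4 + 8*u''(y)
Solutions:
 u(y) = C1 + C2*exp(y*(10 - sqrt(1570)/4)) + C3*exp(y*(sqrt(1570)/4 + 10)) - y^2/12 - 220*y/63


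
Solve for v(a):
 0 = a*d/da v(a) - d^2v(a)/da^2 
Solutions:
 v(a) = C1 + C2*erfi(sqrt(2)*a/2)


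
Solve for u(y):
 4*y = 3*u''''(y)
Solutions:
 u(y) = C1 + C2*y + C3*y^2 + C4*y^3 + y^5/90


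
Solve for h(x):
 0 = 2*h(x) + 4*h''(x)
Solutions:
 h(x) = C1*sin(sqrt(2)*x/2) + C2*cos(sqrt(2)*x/2)


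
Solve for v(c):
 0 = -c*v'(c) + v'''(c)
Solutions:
 v(c) = C1 + Integral(C2*airyai(c) + C3*airybi(c), c)


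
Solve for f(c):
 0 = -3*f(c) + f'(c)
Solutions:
 f(c) = C1*exp(3*c)


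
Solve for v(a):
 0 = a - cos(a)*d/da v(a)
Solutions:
 v(a) = C1 + Integral(a/cos(a), a)


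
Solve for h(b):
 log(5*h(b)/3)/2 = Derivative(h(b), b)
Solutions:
 2*Integral(1/(-log(_y) - log(5) + log(3)), (_y, h(b))) = C1 - b


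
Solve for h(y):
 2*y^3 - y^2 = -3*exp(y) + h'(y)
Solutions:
 h(y) = C1 + y^4/2 - y^3/3 + 3*exp(y)


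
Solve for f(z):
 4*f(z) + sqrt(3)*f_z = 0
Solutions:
 f(z) = C1*exp(-4*sqrt(3)*z/3)


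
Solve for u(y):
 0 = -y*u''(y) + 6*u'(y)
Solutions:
 u(y) = C1 + C2*y^7


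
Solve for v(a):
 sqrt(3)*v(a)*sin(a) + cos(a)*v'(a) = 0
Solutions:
 v(a) = C1*cos(a)^(sqrt(3))


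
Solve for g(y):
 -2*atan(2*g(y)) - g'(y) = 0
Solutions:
 Integral(1/atan(2*_y), (_y, g(y))) = C1 - 2*y


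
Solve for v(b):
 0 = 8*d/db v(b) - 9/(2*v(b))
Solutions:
 v(b) = -sqrt(C1 + 18*b)/4
 v(b) = sqrt(C1 + 18*b)/4


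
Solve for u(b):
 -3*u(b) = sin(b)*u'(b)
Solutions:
 u(b) = C1*(cos(b) + 1)^(3/2)/(cos(b) - 1)^(3/2)


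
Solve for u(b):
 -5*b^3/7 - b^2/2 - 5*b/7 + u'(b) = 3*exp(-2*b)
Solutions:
 u(b) = C1 + 5*b^4/28 + b^3/6 + 5*b^2/14 - 3*exp(-2*b)/2


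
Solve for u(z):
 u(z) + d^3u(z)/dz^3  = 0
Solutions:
 u(z) = C3*exp(-z) + (C1*sin(sqrt(3)*z/2) + C2*cos(sqrt(3)*z/2))*exp(z/2)


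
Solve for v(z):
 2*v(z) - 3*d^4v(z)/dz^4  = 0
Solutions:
 v(z) = C1*exp(-2^(1/4)*3^(3/4)*z/3) + C2*exp(2^(1/4)*3^(3/4)*z/3) + C3*sin(2^(1/4)*3^(3/4)*z/3) + C4*cos(2^(1/4)*3^(3/4)*z/3)


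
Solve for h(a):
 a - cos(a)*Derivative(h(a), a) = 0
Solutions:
 h(a) = C1 + Integral(a/cos(a), a)


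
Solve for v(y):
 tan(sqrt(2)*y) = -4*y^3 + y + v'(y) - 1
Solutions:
 v(y) = C1 + y^4 - y^2/2 + y - sqrt(2)*log(cos(sqrt(2)*y))/2


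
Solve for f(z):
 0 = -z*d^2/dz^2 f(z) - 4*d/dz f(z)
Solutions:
 f(z) = C1 + C2/z^3


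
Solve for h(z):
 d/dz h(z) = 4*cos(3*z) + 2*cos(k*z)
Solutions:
 h(z) = C1 + 4*sin(3*z)/3 + 2*sin(k*z)/k


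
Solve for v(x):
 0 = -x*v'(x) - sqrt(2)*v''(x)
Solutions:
 v(x) = C1 + C2*erf(2^(1/4)*x/2)


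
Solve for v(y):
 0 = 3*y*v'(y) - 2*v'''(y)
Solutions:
 v(y) = C1 + Integral(C2*airyai(2^(2/3)*3^(1/3)*y/2) + C3*airybi(2^(2/3)*3^(1/3)*y/2), y)


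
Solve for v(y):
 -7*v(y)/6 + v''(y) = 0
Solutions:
 v(y) = C1*exp(-sqrt(42)*y/6) + C2*exp(sqrt(42)*y/6)


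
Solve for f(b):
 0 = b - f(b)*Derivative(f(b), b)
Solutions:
 f(b) = -sqrt(C1 + b^2)
 f(b) = sqrt(C1 + b^2)


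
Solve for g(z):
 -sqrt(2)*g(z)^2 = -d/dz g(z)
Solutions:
 g(z) = -1/(C1 + sqrt(2)*z)


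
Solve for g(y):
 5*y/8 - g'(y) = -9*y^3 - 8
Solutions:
 g(y) = C1 + 9*y^4/4 + 5*y^2/16 + 8*y


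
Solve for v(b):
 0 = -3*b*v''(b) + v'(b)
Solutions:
 v(b) = C1 + C2*b^(4/3)


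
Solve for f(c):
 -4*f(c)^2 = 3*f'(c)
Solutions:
 f(c) = 3/(C1 + 4*c)


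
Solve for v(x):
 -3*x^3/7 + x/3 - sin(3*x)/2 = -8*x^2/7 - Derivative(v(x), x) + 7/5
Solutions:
 v(x) = C1 + 3*x^4/28 - 8*x^3/21 - x^2/6 + 7*x/5 - cos(3*x)/6


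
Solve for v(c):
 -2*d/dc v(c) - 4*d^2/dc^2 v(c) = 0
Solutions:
 v(c) = C1 + C2*exp(-c/2)


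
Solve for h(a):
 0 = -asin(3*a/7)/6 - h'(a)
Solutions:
 h(a) = C1 - a*asin(3*a/7)/6 - sqrt(49 - 9*a^2)/18


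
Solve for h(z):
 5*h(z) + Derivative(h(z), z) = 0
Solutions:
 h(z) = C1*exp(-5*z)


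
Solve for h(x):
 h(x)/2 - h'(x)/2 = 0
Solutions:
 h(x) = C1*exp(x)


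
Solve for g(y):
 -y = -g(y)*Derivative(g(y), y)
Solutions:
 g(y) = -sqrt(C1 + y^2)
 g(y) = sqrt(C1 + y^2)


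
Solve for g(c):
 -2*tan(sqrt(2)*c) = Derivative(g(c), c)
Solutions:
 g(c) = C1 + sqrt(2)*log(cos(sqrt(2)*c))


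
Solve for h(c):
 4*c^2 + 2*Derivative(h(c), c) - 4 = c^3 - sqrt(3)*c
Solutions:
 h(c) = C1 + c^4/8 - 2*c^3/3 - sqrt(3)*c^2/4 + 2*c


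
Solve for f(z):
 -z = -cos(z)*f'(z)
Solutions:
 f(z) = C1 + Integral(z/cos(z), z)


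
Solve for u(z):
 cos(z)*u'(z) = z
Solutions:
 u(z) = C1 + Integral(z/cos(z), z)


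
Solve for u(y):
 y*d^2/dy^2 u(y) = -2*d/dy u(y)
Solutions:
 u(y) = C1 + C2/y


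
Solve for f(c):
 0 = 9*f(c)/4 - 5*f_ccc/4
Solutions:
 f(c) = C3*exp(15^(2/3)*c/5) + (C1*sin(3*3^(1/6)*5^(2/3)*c/10) + C2*cos(3*3^(1/6)*5^(2/3)*c/10))*exp(-15^(2/3)*c/10)


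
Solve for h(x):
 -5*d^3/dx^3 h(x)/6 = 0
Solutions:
 h(x) = C1 + C2*x + C3*x^2


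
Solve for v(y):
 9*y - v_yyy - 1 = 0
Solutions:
 v(y) = C1 + C2*y + C3*y^2 + 3*y^4/8 - y^3/6


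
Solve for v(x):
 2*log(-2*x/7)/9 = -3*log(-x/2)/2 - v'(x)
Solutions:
 v(x) = C1 - 31*x*log(-x)/18 + x*(4*log(7) + 23*log(2) + 31)/18


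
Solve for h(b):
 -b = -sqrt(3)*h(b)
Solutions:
 h(b) = sqrt(3)*b/3


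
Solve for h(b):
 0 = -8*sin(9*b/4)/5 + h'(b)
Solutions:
 h(b) = C1 - 32*cos(9*b/4)/45


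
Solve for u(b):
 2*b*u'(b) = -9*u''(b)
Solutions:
 u(b) = C1 + C2*erf(b/3)


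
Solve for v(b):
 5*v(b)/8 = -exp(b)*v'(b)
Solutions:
 v(b) = C1*exp(5*exp(-b)/8)


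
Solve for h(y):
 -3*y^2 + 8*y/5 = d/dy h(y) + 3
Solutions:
 h(y) = C1 - y^3 + 4*y^2/5 - 3*y


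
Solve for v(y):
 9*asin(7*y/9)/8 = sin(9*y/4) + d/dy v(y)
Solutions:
 v(y) = C1 + 9*y*asin(7*y/9)/8 + 9*sqrt(81 - 49*y^2)/56 + 4*cos(9*y/4)/9


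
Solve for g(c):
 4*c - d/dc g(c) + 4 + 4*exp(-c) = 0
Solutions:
 g(c) = C1 + 2*c^2 + 4*c - 4*exp(-c)


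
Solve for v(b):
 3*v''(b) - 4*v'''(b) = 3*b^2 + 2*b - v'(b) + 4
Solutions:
 v(b) = C1 + C2*exp(-b/4) + C3*exp(b) + b^3 - 8*b^2 + 76*b


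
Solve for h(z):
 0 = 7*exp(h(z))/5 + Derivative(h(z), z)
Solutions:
 h(z) = log(1/(C1 + 7*z)) + log(5)


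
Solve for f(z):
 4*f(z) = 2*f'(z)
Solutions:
 f(z) = C1*exp(2*z)


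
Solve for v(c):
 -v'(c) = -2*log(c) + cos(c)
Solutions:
 v(c) = C1 + 2*c*log(c) - 2*c - sin(c)


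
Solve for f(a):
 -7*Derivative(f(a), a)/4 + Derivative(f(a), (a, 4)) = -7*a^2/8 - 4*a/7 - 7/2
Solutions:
 f(a) = C1 + C4*exp(14^(1/3)*a/2) + a^3/6 + 8*a^2/49 + 2*a + (C2*sin(14^(1/3)*sqrt(3)*a/4) + C3*cos(14^(1/3)*sqrt(3)*a/4))*exp(-14^(1/3)*a/4)


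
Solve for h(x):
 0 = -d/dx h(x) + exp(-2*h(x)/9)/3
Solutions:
 h(x) = 9*log(-sqrt(C1 + x)) - 18*log(3) + 9*log(6)/2
 h(x) = 9*log(C1 + x)/2 - 18*log(3) + 9*log(6)/2


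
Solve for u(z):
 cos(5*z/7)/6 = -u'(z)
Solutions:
 u(z) = C1 - 7*sin(5*z/7)/30


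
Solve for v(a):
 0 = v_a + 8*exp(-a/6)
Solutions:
 v(a) = C1 + 48*exp(-a/6)


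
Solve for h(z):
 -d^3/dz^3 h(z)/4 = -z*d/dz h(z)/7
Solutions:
 h(z) = C1 + Integral(C2*airyai(14^(2/3)*z/7) + C3*airybi(14^(2/3)*z/7), z)


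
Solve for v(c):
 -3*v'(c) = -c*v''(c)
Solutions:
 v(c) = C1 + C2*c^4


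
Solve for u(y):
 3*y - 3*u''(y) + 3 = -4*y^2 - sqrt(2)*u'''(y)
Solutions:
 u(y) = C1 + C2*y + C3*exp(3*sqrt(2)*y/2) + y^4/9 + y^3*(9 + 8*sqrt(2))/54 + y^2*(9*sqrt(2) + 43)/54


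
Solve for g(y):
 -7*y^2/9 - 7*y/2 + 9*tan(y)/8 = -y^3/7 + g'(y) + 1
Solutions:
 g(y) = C1 + y^4/28 - 7*y^3/27 - 7*y^2/4 - y - 9*log(cos(y))/8


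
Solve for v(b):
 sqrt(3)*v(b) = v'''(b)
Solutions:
 v(b) = C3*exp(3^(1/6)*b) + (C1*sin(3^(2/3)*b/2) + C2*cos(3^(2/3)*b/2))*exp(-3^(1/6)*b/2)


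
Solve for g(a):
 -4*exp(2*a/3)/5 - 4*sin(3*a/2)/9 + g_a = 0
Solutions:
 g(a) = C1 + 6*exp(2*a/3)/5 - 8*cos(3*a/2)/27


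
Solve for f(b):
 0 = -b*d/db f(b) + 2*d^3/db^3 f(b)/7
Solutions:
 f(b) = C1 + Integral(C2*airyai(2^(2/3)*7^(1/3)*b/2) + C3*airybi(2^(2/3)*7^(1/3)*b/2), b)


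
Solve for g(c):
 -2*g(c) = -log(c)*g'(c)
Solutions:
 g(c) = C1*exp(2*li(c))


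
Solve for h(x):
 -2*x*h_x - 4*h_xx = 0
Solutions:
 h(x) = C1 + C2*erf(x/2)


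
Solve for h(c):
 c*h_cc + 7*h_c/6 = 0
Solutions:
 h(c) = C1 + C2/c^(1/6)


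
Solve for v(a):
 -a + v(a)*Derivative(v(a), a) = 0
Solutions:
 v(a) = -sqrt(C1 + a^2)
 v(a) = sqrt(C1 + a^2)


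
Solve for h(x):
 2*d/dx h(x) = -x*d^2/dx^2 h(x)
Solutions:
 h(x) = C1 + C2/x


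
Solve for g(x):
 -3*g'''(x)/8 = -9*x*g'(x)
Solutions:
 g(x) = C1 + Integral(C2*airyai(2*3^(1/3)*x) + C3*airybi(2*3^(1/3)*x), x)


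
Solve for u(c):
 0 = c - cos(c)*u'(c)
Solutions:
 u(c) = C1 + Integral(c/cos(c), c)


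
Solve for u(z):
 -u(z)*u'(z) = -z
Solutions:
 u(z) = -sqrt(C1 + z^2)
 u(z) = sqrt(C1 + z^2)


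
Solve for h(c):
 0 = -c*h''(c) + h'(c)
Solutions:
 h(c) = C1 + C2*c^2


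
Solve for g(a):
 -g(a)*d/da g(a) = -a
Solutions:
 g(a) = -sqrt(C1 + a^2)
 g(a) = sqrt(C1 + a^2)


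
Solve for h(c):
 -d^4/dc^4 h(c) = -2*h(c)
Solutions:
 h(c) = C1*exp(-2^(1/4)*c) + C2*exp(2^(1/4)*c) + C3*sin(2^(1/4)*c) + C4*cos(2^(1/4)*c)


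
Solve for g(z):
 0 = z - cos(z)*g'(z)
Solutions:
 g(z) = C1 + Integral(z/cos(z), z)


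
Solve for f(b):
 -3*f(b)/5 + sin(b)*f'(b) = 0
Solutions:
 f(b) = C1*(cos(b) - 1)^(3/10)/(cos(b) + 1)^(3/10)


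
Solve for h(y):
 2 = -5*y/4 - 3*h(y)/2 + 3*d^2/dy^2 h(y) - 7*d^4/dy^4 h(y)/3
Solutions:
 h(y) = -5*y/6 + (C1*sin(14^(3/4)*sqrt(3)*y*sin(atan(sqrt(5)/3)/2)/14) + C2*cos(14^(3/4)*sqrt(3)*y*sin(atan(sqrt(5)/3)/2)/14))*exp(-14^(3/4)*sqrt(3)*y*cos(atan(sqrt(5)/3)/2)/14) + (C3*sin(14^(3/4)*sqrt(3)*y*sin(atan(sqrt(5)/3)/2)/14) + C4*cos(14^(3/4)*sqrt(3)*y*sin(atan(sqrt(5)/3)/2)/14))*exp(14^(3/4)*sqrt(3)*y*cos(atan(sqrt(5)/3)/2)/14) - 4/3


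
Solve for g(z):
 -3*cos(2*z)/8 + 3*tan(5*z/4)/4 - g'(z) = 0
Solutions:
 g(z) = C1 - 3*log(cos(5*z/4))/5 - 3*sin(2*z)/16


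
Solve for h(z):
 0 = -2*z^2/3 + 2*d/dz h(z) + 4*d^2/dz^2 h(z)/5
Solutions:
 h(z) = C1 + C2*exp(-5*z/2) + z^3/9 - 2*z^2/15 + 8*z/75


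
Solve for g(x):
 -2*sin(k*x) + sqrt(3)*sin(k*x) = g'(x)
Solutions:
 g(x) = C1 - sqrt(3)*cos(k*x)/k + 2*cos(k*x)/k


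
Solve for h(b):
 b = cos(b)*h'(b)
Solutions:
 h(b) = C1 + Integral(b/cos(b), b)


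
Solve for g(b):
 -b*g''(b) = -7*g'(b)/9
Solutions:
 g(b) = C1 + C2*b^(16/9)


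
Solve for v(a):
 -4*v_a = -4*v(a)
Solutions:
 v(a) = C1*exp(a)


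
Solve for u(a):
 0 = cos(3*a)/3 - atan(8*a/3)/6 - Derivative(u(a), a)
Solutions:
 u(a) = C1 - a*atan(8*a/3)/6 + log(64*a^2 + 9)/32 + sin(3*a)/9


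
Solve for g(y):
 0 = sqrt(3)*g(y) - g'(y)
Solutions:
 g(y) = C1*exp(sqrt(3)*y)


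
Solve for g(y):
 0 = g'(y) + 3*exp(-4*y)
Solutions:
 g(y) = C1 + 3*exp(-4*y)/4


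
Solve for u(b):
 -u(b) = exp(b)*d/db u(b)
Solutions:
 u(b) = C1*exp(exp(-b))


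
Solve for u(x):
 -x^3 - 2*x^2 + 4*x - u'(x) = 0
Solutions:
 u(x) = C1 - x^4/4 - 2*x^3/3 + 2*x^2


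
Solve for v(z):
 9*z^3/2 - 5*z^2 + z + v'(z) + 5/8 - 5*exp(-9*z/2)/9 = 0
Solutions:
 v(z) = C1 - 9*z^4/8 + 5*z^3/3 - z^2/2 - 5*z/8 - 10*exp(-9*z/2)/81


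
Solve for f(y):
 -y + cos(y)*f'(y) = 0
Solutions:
 f(y) = C1 + Integral(y/cos(y), y)


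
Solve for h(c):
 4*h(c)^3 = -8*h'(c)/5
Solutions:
 h(c) = -sqrt(-1/(C1 - 5*c))
 h(c) = sqrt(-1/(C1 - 5*c))


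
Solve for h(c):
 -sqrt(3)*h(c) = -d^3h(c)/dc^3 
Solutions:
 h(c) = C3*exp(3^(1/6)*c) + (C1*sin(3^(2/3)*c/2) + C2*cos(3^(2/3)*c/2))*exp(-3^(1/6)*c/2)


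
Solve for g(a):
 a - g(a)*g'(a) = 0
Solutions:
 g(a) = -sqrt(C1 + a^2)
 g(a) = sqrt(C1 + a^2)


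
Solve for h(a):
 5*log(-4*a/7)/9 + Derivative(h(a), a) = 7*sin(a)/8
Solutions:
 h(a) = C1 - 5*a*log(-a)/9 - 10*a*log(2)/9 + 5*a/9 + 5*a*log(7)/9 - 7*cos(a)/8


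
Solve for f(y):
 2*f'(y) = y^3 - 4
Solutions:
 f(y) = C1 + y^4/8 - 2*y


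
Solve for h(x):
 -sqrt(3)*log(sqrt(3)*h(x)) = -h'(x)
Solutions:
 -2*sqrt(3)*Integral(1/(2*log(_y) + log(3)), (_y, h(x)))/3 = C1 - x


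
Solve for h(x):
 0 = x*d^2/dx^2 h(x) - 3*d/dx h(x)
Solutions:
 h(x) = C1 + C2*x^4


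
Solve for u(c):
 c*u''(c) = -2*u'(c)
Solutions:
 u(c) = C1 + C2/c


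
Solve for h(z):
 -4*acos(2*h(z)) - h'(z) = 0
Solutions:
 Integral(1/acos(2*_y), (_y, h(z))) = C1 - 4*z


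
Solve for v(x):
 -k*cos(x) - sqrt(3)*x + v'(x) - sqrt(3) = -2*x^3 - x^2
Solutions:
 v(x) = C1 + k*sin(x) - x^4/2 - x^3/3 + sqrt(3)*x^2/2 + sqrt(3)*x


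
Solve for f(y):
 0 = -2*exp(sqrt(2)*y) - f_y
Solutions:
 f(y) = C1 - sqrt(2)*exp(sqrt(2)*y)


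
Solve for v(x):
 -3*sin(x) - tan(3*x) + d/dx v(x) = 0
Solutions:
 v(x) = C1 - log(cos(3*x))/3 - 3*cos(x)


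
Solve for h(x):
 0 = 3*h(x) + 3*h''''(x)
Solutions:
 h(x) = (C1*sin(sqrt(2)*x/2) + C2*cos(sqrt(2)*x/2))*exp(-sqrt(2)*x/2) + (C3*sin(sqrt(2)*x/2) + C4*cos(sqrt(2)*x/2))*exp(sqrt(2)*x/2)


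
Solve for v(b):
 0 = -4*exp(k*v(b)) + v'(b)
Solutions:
 v(b) = Piecewise((log(-1/(C1*k + 4*b*k))/k, Ne(k, 0)), (nan, True))
 v(b) = Piecewise((C1 + 4*b, Eq(k, 0)), (nan, True))


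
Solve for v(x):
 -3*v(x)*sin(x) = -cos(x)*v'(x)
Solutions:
 v(x) = C1/cos(x)^3


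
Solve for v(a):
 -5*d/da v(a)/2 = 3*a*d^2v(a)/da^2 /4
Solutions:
 v(a) = C1 + C2/a^(7/3)


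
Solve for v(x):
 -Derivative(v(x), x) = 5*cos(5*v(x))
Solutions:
 v(x) = -asin((C1 + exp(50*x))/(C1 - exp(50*x)))/5 + pi/5
 v(x) = asin((C1 + exp(50*x))/(C1 - exp(50*x)))/5


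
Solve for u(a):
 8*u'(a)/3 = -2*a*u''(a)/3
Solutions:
 u(a) = C1 + C2/a^3


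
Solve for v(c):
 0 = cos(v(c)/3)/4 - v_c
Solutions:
 -c/4 - 3*log(sin(v(c)/3) - 1)/2 + 3*log(sin(v(c)/3) + 1)/2 = C1


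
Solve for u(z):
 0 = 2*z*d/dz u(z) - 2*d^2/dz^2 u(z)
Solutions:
 u(z) = C1 + C2*erfi(sqrt(2)*z/2)


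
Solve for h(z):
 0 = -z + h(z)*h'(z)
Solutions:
 h(z) = -sqrt(C1 + z^2)
 h(z) = sqrt(C1 + z^2)


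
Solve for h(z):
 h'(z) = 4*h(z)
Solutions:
 h(z) = C1*exp(4*z)


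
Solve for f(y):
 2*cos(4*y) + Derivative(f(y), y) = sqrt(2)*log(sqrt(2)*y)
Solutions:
 f(y) = C1 + sqrt(2)*y*(log(y) - 1) + sqrt(2)*y*log(2)/2 - sin(4*y)/2


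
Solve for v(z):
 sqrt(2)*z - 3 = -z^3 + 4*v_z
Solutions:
 v(z) = C1 + z^4/16 + sqrt(2)*z^2/8 - 3*z/4


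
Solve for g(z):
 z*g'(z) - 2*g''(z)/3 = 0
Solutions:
 g(z) = C1 + C2*erfi(sqrt(3)*z/2)


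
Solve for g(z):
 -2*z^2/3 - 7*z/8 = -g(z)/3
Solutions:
 g(z) = z*(16*z + 21)/8


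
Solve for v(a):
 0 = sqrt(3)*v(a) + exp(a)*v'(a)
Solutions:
 v(a) = C1*exp(sqrt(3)*exp(-a))


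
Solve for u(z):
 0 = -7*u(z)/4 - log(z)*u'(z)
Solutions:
 u(z) = C1*exp(-7*li(z)/4)


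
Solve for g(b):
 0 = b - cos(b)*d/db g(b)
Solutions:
 g(b) = C1 + Integral(b/cos(b), b)


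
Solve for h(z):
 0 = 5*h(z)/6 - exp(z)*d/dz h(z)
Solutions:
 h(z) = C1*exp(-5*exp(-z)/6)


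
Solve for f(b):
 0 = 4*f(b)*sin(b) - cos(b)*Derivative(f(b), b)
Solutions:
 f(b) = C1/cos(b)^4


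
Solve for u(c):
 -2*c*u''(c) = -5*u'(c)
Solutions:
 u(c) = C1 + C2*c^(7/2)


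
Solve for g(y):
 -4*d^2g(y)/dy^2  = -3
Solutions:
 g(y) = C1 + C2*y + 3*y^2/8


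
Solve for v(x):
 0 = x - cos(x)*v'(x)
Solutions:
 v(x) = C1 + Integral(x/cos(x), x)


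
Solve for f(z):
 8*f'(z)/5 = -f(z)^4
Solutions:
 f(z) = (-3^(2/3)/3 - 3^(1/6)*I)*(1/(C1 + 5*z))^(1/3)
 f(z) = (-3^(2/3)/3 + 3^(1/6)*I)*(1/(C1 + 5*z))^(1/3)
 f(z) = 2*(1/(C1 + 15*z))^(1/3)


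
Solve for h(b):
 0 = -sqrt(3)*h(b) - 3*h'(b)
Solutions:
 h(b) = C1*exp(-sqrt(3)*b/3)


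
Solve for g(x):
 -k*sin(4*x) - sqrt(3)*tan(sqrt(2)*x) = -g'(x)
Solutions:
 g(x) = C1 - k*cos(4*x)/4 - sqrt(6)*log(cos(sqrt(2)*x))/2


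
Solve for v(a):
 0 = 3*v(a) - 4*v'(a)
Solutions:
 v(a) = C1*exp(3*a/4)


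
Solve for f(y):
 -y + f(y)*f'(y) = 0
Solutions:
 f(y) = -sqrt(C1 + y^2)
 f(y) = sqrt(C1 + y^2)


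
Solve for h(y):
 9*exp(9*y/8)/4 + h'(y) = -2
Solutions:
 h(y) = C1 - 2*y - 2*exp(9*y/8)


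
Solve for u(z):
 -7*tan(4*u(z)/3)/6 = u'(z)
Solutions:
 u(z) = -3*asin(C1*exp(-14*z/9))/4 + 3*pi/4
 u(z) = 3*asin(C1*exp(-14*z/9))/4


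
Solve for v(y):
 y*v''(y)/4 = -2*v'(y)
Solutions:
 v(y) = C1 + C2/y^7


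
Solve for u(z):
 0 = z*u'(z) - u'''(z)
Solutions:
 u(z) = C1 + Integral(C2*airyai(z) + C3*airybi(z), z)


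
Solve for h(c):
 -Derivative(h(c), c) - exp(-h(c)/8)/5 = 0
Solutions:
 h(c) = 8*log(C1 - c/40)


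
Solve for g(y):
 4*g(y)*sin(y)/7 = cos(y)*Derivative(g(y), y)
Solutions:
 g(y) = C1/cos(y)^(4/7)


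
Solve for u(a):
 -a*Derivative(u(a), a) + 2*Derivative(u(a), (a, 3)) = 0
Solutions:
 u(a) = C1 + Integral(C2*airyai(2^(2/3)*a/2) + C3*airybi(2^(2/3)*a/2), a)


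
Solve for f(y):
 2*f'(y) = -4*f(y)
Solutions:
 f(y) = C1*exp(-2*y)


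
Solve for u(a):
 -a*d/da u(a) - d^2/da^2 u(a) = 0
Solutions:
 u(a) = C1 + C2*erf(sqrt(2)*a/2)


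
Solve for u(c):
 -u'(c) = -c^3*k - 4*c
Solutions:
 u(c) = C1 + c^4*k/4 + 2*c^2


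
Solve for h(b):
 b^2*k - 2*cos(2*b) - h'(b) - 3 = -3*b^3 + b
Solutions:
 h(b) = C1 + 3*b^4/4 + b^3*k/3 - b^2/2 - 3*b - sin(2*b)


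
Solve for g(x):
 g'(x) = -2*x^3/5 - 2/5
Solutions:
 g(x) = C1 - x^4/10 - 2*x/5


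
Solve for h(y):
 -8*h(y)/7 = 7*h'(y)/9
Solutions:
 h(y) = C1*exp(-72*y/49)


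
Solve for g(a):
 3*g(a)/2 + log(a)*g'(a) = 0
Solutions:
 g(a) = C1*exp(-3*li(a)/2)


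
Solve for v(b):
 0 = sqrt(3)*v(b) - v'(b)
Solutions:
 v(b) = C1*exp(sqrt(3)*b)


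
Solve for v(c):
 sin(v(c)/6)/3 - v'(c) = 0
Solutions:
 -c/3 + 3*log(cos(v(c)/6) - 1) - 3*log(cos(v(c)/6) + 1) = C1


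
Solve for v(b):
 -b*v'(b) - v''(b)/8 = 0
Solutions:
 v(b) = C1 + C2*erf(2*b)


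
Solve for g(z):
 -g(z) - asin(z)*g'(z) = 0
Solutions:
 g(z) = C1*exp(-Integral(1/asin(z), z))


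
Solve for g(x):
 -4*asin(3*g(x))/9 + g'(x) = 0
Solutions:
 Integral(1/asin(3*_y), (_y, g(x))) = C1 + 4*x/9


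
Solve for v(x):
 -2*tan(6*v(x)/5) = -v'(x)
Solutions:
 v(x) = -5*asin(C1*exp(12*x/5))/6 + 5*pi/6
 v(x) = 5*asin(C1*exp(12*x/5))/6


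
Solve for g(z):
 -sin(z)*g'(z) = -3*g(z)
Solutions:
 g(z) = C1*(cos(z) - 1)^(3/2)/(cos(z) + 1)^(3/2)


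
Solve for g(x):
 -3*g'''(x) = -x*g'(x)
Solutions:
 g(x) = C1 + Integral(C2*airyai(3^(2/3)*x/3) + C3*airybi(3^(2/3)*x/3), x)


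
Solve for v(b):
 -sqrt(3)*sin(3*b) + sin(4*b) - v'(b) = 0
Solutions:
 v(b) = C1 + sqrt(3)*cos(3*b)/3 - cos(4*b)/4


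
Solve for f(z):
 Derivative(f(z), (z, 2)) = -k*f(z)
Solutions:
 f(z) = C1*exp(-z*sqrt(-k)) + C2*exp(z*sqrt(-k))


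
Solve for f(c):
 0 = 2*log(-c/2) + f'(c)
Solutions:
 f(c) = C1 - 2*c*log(-c) + 2*c*(log(2) + 1)


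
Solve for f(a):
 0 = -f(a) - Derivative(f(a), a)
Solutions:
 f(a) = C1*exp(-a)


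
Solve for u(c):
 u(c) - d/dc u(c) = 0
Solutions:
 u(c) = C1*exp(c)


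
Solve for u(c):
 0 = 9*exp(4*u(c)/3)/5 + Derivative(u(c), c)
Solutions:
 u(c) = 3*log(-(1/(C1 + 36*c))^(1/4)) + 3*log(15)/4
 u(c) = 3*log(1/(C1 + 36*c))/4 + 3*log(15)/4
 u(c) = 3*log(-I*(1/(C1 + 36*c))^(1/4)) + 3*log(15)/4
 u(c) = 3*log(I*(1/(C1 + 36*c))^(1/4)) + 3*log(15)/4


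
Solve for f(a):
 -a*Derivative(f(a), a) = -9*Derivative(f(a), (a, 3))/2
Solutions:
 f(a) = C1 + Integral(C2*airyai(6^(1/3)*a/3) + C3*airybi(6^(1/3)*a/3), a)


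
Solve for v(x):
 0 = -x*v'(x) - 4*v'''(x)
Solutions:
 v(x) = C1 + Integral(C2*airyai(-2^(1/3)*x/2) + C3*airybi(-2^(1/3)*x/2), x)


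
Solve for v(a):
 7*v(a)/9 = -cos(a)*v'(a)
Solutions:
 v(a) = C1*(sin(a) - 1)^(7/18)/(sin(a) + 1)^(7/18)


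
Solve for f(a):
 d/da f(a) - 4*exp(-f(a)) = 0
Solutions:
 f(a) = log(C1 + 4*a)


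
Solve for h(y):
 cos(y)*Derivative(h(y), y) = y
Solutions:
 h(y) = C1 + Integral(y/cos(y), y)


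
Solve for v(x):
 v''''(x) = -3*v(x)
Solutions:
 v(x) = (C1*sin(sqrt(2)*3^(1/4)*x/2) + C2*cos(sqrt(2)*3^(1/4)*x/2))*exp(-sqrt(2)*3^(1/4)*x/2) + (C3*sin(sqrt(2)*3^(1/4)*x/2) + C4*cos(sqrt(2)*3^(1/4)*x/2))*exp(sqrt(2)*3^(1/4)*x/2)


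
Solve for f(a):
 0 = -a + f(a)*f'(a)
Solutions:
 f(a) = -sqrt(C1 + a^2)
 f(a) = sqrt(C1 + a^2)


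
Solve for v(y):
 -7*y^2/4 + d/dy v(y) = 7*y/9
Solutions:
 v(y) = C1 + 7*y^3/12 + 7*y^2/18


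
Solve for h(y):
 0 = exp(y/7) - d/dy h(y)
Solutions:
 h(y) = C1 + 7*exp(y/7)


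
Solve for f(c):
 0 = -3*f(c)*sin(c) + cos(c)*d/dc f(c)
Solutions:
 f(c) = C1/cos(c)^3


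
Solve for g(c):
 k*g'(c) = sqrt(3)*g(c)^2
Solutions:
 g(c) = -k/(C1*k + sqrt(3)*c)


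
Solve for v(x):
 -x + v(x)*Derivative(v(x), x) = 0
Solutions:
 v(x) = -sqrt(C1 + x^2)
 v(x) = sqrt(C1 + x^2)


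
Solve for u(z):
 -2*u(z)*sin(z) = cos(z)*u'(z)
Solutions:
 u(z) = C1*cos(z)^2


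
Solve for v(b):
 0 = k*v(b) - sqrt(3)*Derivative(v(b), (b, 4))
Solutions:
 v(b) = C1*exp(-3^(7/8)*b*k^(1/4)/3) + C2*exp(3^(7/8)*b*k^(1/4)/3) + C3*exp(-3^(7/8)*I*b*k^(1/4)/3) + C4*exp(3^(7/8)*I*b*k^(1/4)/3)


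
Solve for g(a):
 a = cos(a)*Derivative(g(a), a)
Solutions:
 g(a) = C1 + Integral(a/cos(a), a)


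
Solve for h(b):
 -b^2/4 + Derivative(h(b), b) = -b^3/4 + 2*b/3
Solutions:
 h(b) = C1 - b^4/16 + b^3/12 + b^2/3


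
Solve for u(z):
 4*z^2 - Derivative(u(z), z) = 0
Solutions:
 u(z) = C1 + 4*z^3/3


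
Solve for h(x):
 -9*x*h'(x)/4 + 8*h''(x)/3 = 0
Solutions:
 h(x) = C1 + C2*erfi(3*sqrt(3)*x/8)


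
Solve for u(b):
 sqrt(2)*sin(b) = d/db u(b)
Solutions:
 u(b) = C1 - sqrt(2)*cos(b)


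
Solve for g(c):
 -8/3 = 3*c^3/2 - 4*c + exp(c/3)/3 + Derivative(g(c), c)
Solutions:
 g(c) = C1 - 3*c^4/8 + 2*c^2 - 8*c/3 - exp(c)^(1/3)


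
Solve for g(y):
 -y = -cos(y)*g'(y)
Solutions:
 g(y) = C1 + Integral(y/cos(y), y)


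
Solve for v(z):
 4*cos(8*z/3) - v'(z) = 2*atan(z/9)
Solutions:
 v(z) = C1 - 2*z*atan(z/9) + 9*log(z^2 + 81) + 3*sin(8*z/3)/2


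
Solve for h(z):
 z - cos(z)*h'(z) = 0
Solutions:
 h(z) = C1 + Integral(z/cos(z), z)


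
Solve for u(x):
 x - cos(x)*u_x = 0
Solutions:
 u(x) = C1 + Integral(x/cos(x), x)


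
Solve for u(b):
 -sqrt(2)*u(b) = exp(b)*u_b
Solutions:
 u(b) = C1*exp(sqrt(2)*exp(-b))


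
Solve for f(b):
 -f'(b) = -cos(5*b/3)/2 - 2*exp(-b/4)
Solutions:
 f(b) = C1 + 3*sin(5*b/3)/10 - 8*exp(-b/4)


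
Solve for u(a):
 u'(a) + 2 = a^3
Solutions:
 u(a) = C1 + a^4/4 - 2*a


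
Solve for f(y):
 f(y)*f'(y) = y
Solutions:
 f(y) = -sqrt(C1 + y^2)
 f(y) = sqrt(C1 + y^2)


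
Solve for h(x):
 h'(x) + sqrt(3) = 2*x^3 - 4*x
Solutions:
 h(x) = C1 + x^4/2 - 2*x^2 - sqrt(3)*x


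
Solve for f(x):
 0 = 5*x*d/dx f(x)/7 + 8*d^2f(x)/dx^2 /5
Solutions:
 f(x) = C1 + C2*erf(5*sqrt(7)*x/28)


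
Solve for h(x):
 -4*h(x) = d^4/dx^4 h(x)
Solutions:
 h(x) = (C1*sin(x) + C2*cos(x))*exp(-x) + (C3*sin(x) + C4*cos(x))*exp(x)


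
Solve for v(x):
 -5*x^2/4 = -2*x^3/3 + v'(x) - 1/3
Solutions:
 v(x) = C1 + x^4/6 - 5*x^3/12 + x/3


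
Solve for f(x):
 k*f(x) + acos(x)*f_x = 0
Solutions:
 f(x) = C1*exp(-k*Integral(1/acos(x), x))


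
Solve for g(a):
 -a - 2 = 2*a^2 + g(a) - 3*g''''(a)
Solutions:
 g(a) = C1*exp(-3^(3/4)*a/3) + C2*exp(3^(3/4)*a/3) + C3*sin(3^(3/4)*a/3) + C4*cos(3^(3/4)*a/3) - 2*a^2 - a - 2


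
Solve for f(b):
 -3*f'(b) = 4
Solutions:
 f(b) = C1 - 4*b/3


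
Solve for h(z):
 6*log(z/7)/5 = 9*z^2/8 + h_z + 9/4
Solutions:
 h(z) = C1 - 3*z^3/8 + 6*z*log(z)/5 - 69*z/20 - 6*z*log(7)/5


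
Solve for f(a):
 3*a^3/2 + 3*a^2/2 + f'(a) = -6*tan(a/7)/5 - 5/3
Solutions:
 f(a) = C1 - 3*a^4/8 - a^3/2 - 5*a/3 + 42*log(cos(a/7))/5


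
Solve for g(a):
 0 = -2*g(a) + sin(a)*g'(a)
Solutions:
 g(a) = C1*(cos(a) - 1)/(cos(a) + 1)


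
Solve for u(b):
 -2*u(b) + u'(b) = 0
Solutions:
 u(b) = C1*exp(2*b)


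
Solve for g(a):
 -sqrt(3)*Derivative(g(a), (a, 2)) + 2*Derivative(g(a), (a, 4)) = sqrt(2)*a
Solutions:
 g(a) = C1 + C2*a + C3*exp(-sqrt(2)*3^(1/4)*a/2) + C4*exp(sqrt(2)*3^(1/4)*a/2) - sqrt(6)*a^3/18


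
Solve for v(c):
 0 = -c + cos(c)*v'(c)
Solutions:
 v(c) = C1 + Integral(c/cos(c), c)


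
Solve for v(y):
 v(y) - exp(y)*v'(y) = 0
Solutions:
 v(y) = C1*exp(-exp(-y))


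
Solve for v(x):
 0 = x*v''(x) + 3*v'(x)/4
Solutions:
 v(x) = C1 + C2*x^(1/4)


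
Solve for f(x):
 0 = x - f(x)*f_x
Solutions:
 f(x) = -sqrt(C1 + x^2)
 f(x) = sqrt(C1 + x^2)


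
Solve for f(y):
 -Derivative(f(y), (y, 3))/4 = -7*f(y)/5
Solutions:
 f(y) = C3*exp(28^(1/3)*5^(2/3)*y/5) + (C1*sin(28^(1/3)*sqrt(3)*5^(2/3)*y/10) + C2*cos(28^(1/3)*sqrt(3)*5^(2/3)*y/10))*exp(-28^(1/3)*5^(2/3)*y/10)


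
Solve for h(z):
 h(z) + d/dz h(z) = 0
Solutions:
 h(z) = C1*exp(-z)


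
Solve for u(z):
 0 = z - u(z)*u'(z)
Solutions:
 u(z) = -sqrt(C1 + z^2)
 u(z) = sqrt(C1 + z^2)


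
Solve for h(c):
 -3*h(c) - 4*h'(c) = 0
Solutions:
 h(c) = C1*exp(-3*c/4)


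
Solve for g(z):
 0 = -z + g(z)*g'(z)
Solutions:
 g(z) = -sqrt(C1 + z^2)
 g(z) = sqrt(C1 + z^2)


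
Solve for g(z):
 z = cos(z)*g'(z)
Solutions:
 g(z) = C1 + Integral(z/cos(z), z)


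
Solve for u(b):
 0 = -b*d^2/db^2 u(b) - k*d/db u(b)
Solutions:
 u(b) = C1 + b^(1 - re(k))*(C2*sin(log(b)*Abs(im(k))) + C3*cos(log(b)*im(k)))


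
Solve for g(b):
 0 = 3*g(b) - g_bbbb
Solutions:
 g(b) = C1*exp(-3^(1/4)*b) + C2*exp(3^(1/4)*b) + C3*sin(3^(1/4)*b) + C4*cos(3^(1/4)*b)


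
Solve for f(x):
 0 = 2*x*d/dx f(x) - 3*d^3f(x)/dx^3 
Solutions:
 f(x) = C1 + Integral(C2*airyai(2^(1/3)*3^(2/3)*x/3) + C3*airybi(2^(1/3)*3^(2/3)*x/3), x)


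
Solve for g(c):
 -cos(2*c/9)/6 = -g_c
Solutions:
 g(c) = C1 + 3*sin(2*c/9)/4


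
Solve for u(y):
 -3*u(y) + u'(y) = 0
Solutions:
 u(y) = C1*exp(3*y)


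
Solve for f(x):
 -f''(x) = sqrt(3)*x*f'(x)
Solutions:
 f(x) = C1 + C2*erf(sqrt(2)*3^(1/4)*x/2)


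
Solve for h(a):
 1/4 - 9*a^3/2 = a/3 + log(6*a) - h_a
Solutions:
 h(a) = C1 + 9*a^4/8 + a^2/6 + a*log(a) - 5*a/4 + a*log(6)


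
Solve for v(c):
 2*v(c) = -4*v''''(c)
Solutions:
 v(c) = (C1*sin(2^(1/4)*c/2) + C2*cos(2^(1/4)*c/2))*exp(-2^(1/4)*c/2) + (C3*sin(2^(1/4)*c/2) + C4*cos(2^(1/4)*c/2))*exp(2^(1/4)*c/2)


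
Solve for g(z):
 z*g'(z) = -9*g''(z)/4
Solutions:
 g(z) = C1 + C2*erf(sqrt(2)*z/3)


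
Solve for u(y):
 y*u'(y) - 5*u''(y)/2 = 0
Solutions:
 u(y) = C1 + C2*erfi(sqrt(5)*y/5)


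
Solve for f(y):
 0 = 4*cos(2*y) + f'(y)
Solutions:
 f(y) = C1 - 2*sin(2*y)


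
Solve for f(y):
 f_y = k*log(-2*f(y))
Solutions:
 Integral(1/(log(-_y) + log(2)), (_y, f(y))) = C1 + k*y


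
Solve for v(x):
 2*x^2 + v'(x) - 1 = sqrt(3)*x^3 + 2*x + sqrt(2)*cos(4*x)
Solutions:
 v(x) = C1 + sqrt(3)*x^4/4 - 2*x^3/3 + x^2 + x + sqrt(2)*sin(4*x)/4


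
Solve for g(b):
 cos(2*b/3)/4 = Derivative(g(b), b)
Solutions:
 g(b) = C1 + 3*sin(2*b/3)/8


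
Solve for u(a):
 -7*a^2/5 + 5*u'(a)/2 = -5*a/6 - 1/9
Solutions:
 u(a) = C1 + 14*a^3/75 - a^2/6 - 2*a/45


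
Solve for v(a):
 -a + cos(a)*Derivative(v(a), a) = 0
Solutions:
 v(a) = C1 + Integral(a/cos(a), a)


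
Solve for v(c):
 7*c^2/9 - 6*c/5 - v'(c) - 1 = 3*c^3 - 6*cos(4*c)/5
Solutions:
 v(c) = C1 - 3*c^4/4 + 7*c^3/27 - 3*c^2/5 - c + 3*sin(4*c)/10


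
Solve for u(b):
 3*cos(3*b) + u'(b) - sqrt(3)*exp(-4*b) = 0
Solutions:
 u(b) = C1 - sin(3*b) - sqrt(3)*exp(-4*b)/4


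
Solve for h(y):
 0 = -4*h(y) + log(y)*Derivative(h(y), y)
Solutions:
 h(y) = C1*exp(4*li(y))


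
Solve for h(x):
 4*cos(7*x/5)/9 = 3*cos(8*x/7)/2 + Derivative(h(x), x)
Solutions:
 h(x) = C1 - 21*sin(8*x/7)/16 + 20*sin(7*x/5)/63


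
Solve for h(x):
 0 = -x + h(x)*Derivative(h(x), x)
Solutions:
 h(x) = -sqrt(C1 + x^2)
 h(x) = sqrt(C1 + x^2)


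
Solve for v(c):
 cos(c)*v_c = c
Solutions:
 v(c) = C1 + Integral(c/cos(c), c)


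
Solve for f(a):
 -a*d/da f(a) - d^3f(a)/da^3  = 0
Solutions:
 f(a) = C1 + Integral(C2*airyai(-a) + C3*airybi(-a), a)


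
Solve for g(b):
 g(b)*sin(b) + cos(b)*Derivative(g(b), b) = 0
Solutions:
 g(b) = C1*cos(b)


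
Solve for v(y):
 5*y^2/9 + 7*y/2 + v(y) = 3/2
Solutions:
 v(y) = -5*y^2/9 - 7*y/2 + 3/2


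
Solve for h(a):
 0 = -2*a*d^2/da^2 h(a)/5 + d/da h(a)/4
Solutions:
 h(a) = C1 + C2*a^(13/8)


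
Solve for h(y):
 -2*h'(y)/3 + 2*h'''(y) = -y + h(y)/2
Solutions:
 h(y) = C1*exp(-y*(4/(sqrt(665) + 27)^(1/3) + (sqrt(665) + 27)^(1/3))/12)*sin(sqrt(3)*y*(-(sqrt(665) + 27)^(1/3) + 4/(sqrt(665) + 27)^(1/3))/12) + C2*exp(-y*(4/(sqrt(665) + 27)^(1/3) + (sqrt(665) + 27)^(1/3))/12)*cos(sqrt(3)*y*(-(sqrt(665) + 27)^(1/3) + 4/(sqrt(665) + 27)^(1/3))/12) + C3*exp(y*(4/(sqrt(665) + 27)^(1/3) + (sqrt(665) + 27)^(1/3))/6) + 2*y - 8/3


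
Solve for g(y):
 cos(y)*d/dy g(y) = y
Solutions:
 g(y) = C1 + Integral(y/cos(y), y)


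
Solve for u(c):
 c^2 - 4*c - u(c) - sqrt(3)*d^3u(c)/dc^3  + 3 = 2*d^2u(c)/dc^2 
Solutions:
 u(c) = C1*exp(c*(-8*sqrt(3) + 8*18^(1/3)/(9*sqrt(339) + 97*sqrt(3))^(1/3) + 12^(1/3)*(9*sqrt(339) + 97*sqrt(3))^(1/3))/36)*sin(2^(1/3)*3^(1/6)*c*(-2^(1/3)*3^(2/3)*(9*sqrt(339) + 97*sqrt(3))^(1/3) + 24/(9*sqrt(339) + 97*sqrt(3))^(1/3))/36) + C2*exp(c*(-8*sqrt(3) + 8*18^(1/3)/(9*sqrt(339) + 97*sqrt(3))^(1/3) + 12^(1/3)*(9*sqrt(339) + 97*sqrt(3))^(1/3))/36)*cos(2^(1/3)*3^(1/6)*c*(-2^(1/3)*3^(2/3)*(9*sqrt(339) + 97*sqrt(3))^(1/3) + 24/(9*sqrt(339) + 97*sqrt(3))^(1/3))/36) + C3*exp(-c*(8*18^(1/3)/(9*sqrt(339) + 97*sqrt(3))^(1/3) + 4*sqrt(3) + 12^(1/3)*(9*sqrt(339) + 97*sqrt(3))^(1/3))/18) + c^2 - 4*c - 1


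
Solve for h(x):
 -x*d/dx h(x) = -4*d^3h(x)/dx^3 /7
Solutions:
 h(x) = C1 + Integral(C2*airyai(14^(1/3)*x/2) + C3*airybi(14^(1/3)*x/2), x)


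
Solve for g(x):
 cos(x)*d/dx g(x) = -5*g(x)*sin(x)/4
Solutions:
 g(x) = C1*cos(x)^(5/4)


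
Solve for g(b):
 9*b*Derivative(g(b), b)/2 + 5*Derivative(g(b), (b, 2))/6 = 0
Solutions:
 g(b) = C1 + C2*erf(3*sqrt(30)*b/10)


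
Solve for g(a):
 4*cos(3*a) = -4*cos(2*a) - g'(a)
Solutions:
 g(a) = C1 - 2*sin(2*a) - 4*sin(3*a)/3


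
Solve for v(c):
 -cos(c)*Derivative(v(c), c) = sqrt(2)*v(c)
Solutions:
 v(c) = C1*(sin(c) - 1)^(sqrt(2)/2)/(sin(c) + 1)^(sqrt(2)/2)


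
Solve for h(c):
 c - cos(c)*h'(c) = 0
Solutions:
 h(c) = C1 + Integral(c/cos(c), c)


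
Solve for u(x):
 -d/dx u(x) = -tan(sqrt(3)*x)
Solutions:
 u(x) = C1 - sqrt(3)*log(cos(sqrt(3)*x))/3


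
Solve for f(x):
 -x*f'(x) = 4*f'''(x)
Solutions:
 f(x) = C1 + Integral(C2*airyai(-2^(1/3)*x/2) + C3*airybi(-2^(1/3)*x/2), x)


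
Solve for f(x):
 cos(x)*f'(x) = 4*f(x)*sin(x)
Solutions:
 f(x) = C1/cos(x)^4


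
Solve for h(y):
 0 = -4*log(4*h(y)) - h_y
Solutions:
 Integral(1/(log(_y) + 2*log(2)), (_y, h(y)))/4 = C1 - y


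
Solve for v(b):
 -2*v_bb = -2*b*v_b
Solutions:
 v(b) = C1 + C2*erfi(sqrt(2)*b/2)


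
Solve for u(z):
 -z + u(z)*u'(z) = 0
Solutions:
 u(z) = -sqrt(C1 + z^2)
 u(z) = sqrt(C1 + z^2)


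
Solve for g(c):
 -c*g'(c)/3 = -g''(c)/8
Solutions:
 g(c) = C1 + C2*erfi(2*sqrt(3)*c/3)


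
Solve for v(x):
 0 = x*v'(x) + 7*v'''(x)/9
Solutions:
 v(x) = C1 + Integral(C2*airyai(-21^(2/3)*x/7) + C3*airybi(-21^(2/3)*x/7), x)


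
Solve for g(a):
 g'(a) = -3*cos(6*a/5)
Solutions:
 g(a) = C1 - 5*sin(6*a/5)/2


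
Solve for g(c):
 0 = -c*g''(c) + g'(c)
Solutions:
 g(c) = C1 + C2*c^2


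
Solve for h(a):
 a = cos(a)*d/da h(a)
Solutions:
 h(a) = C1 + Integral(a/cos(a), a)


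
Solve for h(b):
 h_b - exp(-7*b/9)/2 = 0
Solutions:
 h(b) = C1 - 9*exp(-7*b/9)/14


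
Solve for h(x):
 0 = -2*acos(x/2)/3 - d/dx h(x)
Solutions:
 h(x) = C1 - 2*x*acos(x/2)/3 + 2*sqrt(4 - x^2)/3


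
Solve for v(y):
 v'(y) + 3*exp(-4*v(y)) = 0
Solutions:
 v(y) = log(-I*(C1 - 12*y)^(1/4))
 v(y) = log(I*(C1 - 12*y)^(1/4))
 v(y) = log(-(C1 - 12*y)^(1/4))
 v(y) = log(C1 - 12*y)/4


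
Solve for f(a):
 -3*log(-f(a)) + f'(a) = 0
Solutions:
 -li(-f(a)) = C1 + 3*a


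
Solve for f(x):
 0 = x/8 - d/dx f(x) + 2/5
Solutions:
 f(x) = C1 + x^2/16 + 2*x/5


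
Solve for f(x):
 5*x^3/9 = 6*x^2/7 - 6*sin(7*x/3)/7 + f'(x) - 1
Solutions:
 f(x) = C1 + 5*x^4/36 - 2*x^3/7 + x - 18*cos(7*x/3)/49


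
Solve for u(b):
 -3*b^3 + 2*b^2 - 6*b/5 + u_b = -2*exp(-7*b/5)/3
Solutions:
 u(b) = C1 + 3*b^4/4 - 2*b^3/3 + 3*b^2/5 + 10*exp(-7*b/5)/21


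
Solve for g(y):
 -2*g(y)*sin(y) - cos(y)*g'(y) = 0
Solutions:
 g(y) = C1*cos(y)^2


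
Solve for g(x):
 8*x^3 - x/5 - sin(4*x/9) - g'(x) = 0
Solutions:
 g(x) = C1 + 2*x^4 - x^2/10 + 9*cos(4*x/9)/4


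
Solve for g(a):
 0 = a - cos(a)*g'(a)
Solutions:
 g(a) = C1 + Integral(a/cos(a), a)


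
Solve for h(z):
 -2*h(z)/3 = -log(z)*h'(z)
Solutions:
 h(z) = C1*exp(2*li(z)/3)


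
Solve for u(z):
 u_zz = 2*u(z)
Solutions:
 u(z) = C1*exp(-sqrt(2)*z) + C2*exp(sqrt(2)*z)


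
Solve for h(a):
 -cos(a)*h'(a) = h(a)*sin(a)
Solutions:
 h(a) = C1*cos(a)


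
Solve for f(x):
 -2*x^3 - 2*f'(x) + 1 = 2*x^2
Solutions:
 f(x) = C1 - x^4/4 - x^3/3 + x/2


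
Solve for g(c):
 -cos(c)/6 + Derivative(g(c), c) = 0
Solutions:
 g(c) = C1 + sin(c)/6


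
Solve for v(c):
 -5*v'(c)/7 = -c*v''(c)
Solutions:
 v(c) = C1 + C2*c^(12/7)


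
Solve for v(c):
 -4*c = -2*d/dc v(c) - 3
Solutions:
 v(c) = C1 + c^2 - 3*c/2


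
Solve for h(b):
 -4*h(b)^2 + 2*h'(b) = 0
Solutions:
 h(b) = -1/(C1 + 2*b)


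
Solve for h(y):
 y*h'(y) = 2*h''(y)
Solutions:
 h(y) = C1 + C2*erfi(y/2)


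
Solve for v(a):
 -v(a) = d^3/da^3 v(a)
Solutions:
 v(a) = C3*exp(-a) + (C1*sin(sqrt(3)*a/2) + C2*cos(sqrt(3)*a/2))*exp(a/2)


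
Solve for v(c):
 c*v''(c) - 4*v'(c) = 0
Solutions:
 v(c) = C1 + C2*c^5


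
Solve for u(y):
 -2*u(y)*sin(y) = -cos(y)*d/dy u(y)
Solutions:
 u(y) = C1/cos(y)^2


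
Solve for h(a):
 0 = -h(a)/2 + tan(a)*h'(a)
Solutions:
 h(a) = C1*sqrt(sin(a))


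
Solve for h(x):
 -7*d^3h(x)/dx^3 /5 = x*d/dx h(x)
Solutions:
 h(x) = C1 + Integral(C2*airyai(-5^(1/3)*7^(2/3)*x/7) + C3*airybi(-5^(1/3)*7^(2/3)*x/7), x)


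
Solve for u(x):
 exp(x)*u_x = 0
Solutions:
 u(x) = C1


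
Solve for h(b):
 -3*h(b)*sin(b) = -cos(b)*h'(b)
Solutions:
 h(b) = C1/cos(b)^3


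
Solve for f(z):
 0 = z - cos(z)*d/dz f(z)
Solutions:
 f(z) = C1 + Integral(z/cos(z), z)


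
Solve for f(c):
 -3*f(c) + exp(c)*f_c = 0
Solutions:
 f(c) = C1*exp(-3*exp(-c))


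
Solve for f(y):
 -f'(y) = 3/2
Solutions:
 f(y) = C1 - 3*y/2


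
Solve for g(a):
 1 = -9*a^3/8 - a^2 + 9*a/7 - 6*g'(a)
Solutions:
 g(a) = C1 - 3*a^4/64 - a^3/18 + 3*a^2/28 - a/6


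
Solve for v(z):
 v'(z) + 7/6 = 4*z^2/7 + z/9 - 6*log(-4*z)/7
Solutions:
 v(z) = C1 + 4*z^3/21 + z^2/18 - 6*z*log(-z)/7 + z*(-72*log(2) - 13)/42


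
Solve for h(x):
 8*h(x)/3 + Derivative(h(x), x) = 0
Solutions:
 h(x) = C1*exp(-8*x/3)


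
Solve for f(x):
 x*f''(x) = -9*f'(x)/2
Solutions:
 f(x) = C1 + C2/x^(7/2)


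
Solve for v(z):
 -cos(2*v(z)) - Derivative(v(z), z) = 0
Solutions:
 v(z) = -asin((C1 + exp(4*z))/(C1 - exp(4*z)))/2 + pi/2
 v(z) = asin((C1 + exp(4*z))/(C1 - exp(4*z)))/2


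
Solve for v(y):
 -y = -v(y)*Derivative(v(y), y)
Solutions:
 v(y) = -sqrt(C1 + y^2)
 v(y) = sqrt(C1 + y^2)


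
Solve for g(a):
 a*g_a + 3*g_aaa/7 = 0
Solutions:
 g(a) = C1 + Integral(C2*airyai(-3^(2/3)*7^(1/3)*a/3) + C3*airybi(-3^(2/3)*7^(1/3)*a/3), a)


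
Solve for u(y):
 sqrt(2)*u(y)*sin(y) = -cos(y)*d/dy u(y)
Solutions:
 u(y) = C1*cos(y)^(sqrt(2))


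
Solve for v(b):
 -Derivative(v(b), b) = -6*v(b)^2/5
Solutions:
 v(b) = -5/(C1 + 6*b)


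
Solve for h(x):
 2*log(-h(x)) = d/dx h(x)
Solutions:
 -li(-h(x)) = C1 + 2*x


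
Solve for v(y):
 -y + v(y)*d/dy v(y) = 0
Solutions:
 v(y) = -sqrt(C1 + y^2)
 v(y) = sqrt(C1 + y^2)


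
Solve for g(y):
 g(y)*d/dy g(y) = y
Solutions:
 g(y) = -sqrt(C1 + y^2)
 g(y) = sqrt(C1 + y^2)


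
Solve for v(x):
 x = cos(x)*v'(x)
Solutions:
 v(x) = C1 + Integral(x/cos(x), x)


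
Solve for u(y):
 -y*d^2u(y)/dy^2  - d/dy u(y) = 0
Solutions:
 u(y) = C1 + C2*log(y)


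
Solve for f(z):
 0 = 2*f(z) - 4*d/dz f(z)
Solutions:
 f(z) = C1*exp(z/2)


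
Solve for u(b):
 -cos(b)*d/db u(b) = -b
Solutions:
 u(b) = C1 + Integral(b/cos(b), b)


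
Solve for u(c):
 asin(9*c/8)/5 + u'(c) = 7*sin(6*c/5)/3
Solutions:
 u(c) = C1 - c*asin(9*c/8)/5 - sqrt(64 - 81*c^2)/45 - 35*cos(6*c/5)/18


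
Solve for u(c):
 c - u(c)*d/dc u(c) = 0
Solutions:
 u(c) = -sqrt(C1 + c^2)
 u(c) = sqrt(C1 + c^2)


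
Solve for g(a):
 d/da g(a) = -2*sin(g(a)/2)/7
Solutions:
 2*a/7 + log(cos(g(a)/2) - 1) - log(cos(g(a)/2) + 1) = C1


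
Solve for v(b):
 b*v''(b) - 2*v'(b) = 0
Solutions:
 v(b) = C1 + C2*b^3


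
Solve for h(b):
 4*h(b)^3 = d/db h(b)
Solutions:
 h(b) = -sqrt(2)*sqrt(-1/(C1 + 4*b))/2
 h(b) = sqrt(2)*sqrt(-1/(C1 + 4*b))/2


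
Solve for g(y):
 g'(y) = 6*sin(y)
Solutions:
 g(y) = C1 - 6*cos(y)


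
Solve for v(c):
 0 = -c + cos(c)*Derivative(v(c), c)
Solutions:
 v(c) = C1 + Integral(c/cos(c), c)


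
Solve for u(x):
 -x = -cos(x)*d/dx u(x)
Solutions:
 u(x) = C1 + Integral(x/cos(x), x)


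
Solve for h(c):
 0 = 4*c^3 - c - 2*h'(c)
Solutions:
 h(c) = C1 + c^4/2 - c^2/4


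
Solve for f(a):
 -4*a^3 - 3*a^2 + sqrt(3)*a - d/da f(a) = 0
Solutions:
 f(a) = C1 - a^4 - a^3 + sqrt(3)*a^2/2


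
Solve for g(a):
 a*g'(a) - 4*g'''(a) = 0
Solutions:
 g(a) = C1 + Integral(C2*airyai(2^(1/3)*a/2) + C3*airybi(2^(1/3)*a/2), a)


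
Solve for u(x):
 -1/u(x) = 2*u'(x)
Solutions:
 u(x) = -sqrt(C1 - x)
 u(x) = sqrt(C1 - x)


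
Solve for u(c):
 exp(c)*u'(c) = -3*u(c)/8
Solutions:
 u(c) = C1*exp(3*exp(-c)/8)


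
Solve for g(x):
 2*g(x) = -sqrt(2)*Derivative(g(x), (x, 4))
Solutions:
 g(x) = (C1*sin(2^(5/8)*x/2) + C2*cos(2^(5/8)*x/2))*exp(-2^(5/8)*x/2) + (C3*sin(2^(5/8)*x/2) + C4*cos(2^(5/8)*x/2))*exp(2^(5/8)*x/2)


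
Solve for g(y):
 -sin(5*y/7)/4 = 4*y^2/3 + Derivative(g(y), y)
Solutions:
 g(y) = C1 - 4*y^3/9 + 7*cos(5*y/7)/20


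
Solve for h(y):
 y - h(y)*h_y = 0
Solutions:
 h(y) = -sqrt(C1 + y^2)
 h(y) = sqrt(C1 + y^2)


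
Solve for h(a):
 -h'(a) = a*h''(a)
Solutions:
 h(a) = C1 + C2*log(a)
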